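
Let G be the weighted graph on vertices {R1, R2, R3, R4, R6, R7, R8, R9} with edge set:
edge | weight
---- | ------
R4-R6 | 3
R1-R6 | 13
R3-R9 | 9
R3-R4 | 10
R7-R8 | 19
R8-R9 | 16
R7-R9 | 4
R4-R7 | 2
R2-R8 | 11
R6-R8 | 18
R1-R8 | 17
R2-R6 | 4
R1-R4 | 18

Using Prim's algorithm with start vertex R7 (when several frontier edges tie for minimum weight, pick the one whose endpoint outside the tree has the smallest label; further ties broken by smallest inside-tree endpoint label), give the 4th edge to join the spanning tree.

Prim's algorithm from R7:
Step 1: cheapest edge leaving the tree is R4-R7 (2); add R4.
Step 2: cheapest edge leaving the tree is R4-R6 (3); add R6.
Step 3: cheapest edge leaving the tree is R2-R6 (4); add R2.
Step 4: cheapest edge leaving the tree is R7-R9 (4); add R9.
Step 5: cheapest edge leaving the tree is R3-R9 (9); add R3.
Step 6: cheapest edge leaving the tree is R2-R8 (11); add R8.
Step 7: cheapest edge leaving the tree is R1-R6 (13); add R1.
The 4th edge added is R7-R9.

R7-R9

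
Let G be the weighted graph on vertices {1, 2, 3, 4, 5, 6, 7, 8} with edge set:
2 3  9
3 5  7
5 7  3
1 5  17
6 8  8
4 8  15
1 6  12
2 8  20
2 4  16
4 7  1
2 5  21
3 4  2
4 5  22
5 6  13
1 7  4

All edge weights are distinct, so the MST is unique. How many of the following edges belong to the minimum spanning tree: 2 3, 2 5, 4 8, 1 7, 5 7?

Sort edges by weight, then run Kruskal:
4 7 (1): add — endpoints in different components.
3 4 (2): add — endpoints in different components.
5 7 (3): add — endpoints in different components.
1 7 (4): add — endpoints in different components.
3 5 (7): skip — 3 and 5 already connected.
6 8 (8): add — endpoints in different components.
2 3 (9): add — endpoints in different components.
1 6 (12): add — endpoints in different components.
MST edge set: {4 7, 3 4, 5 7, 1 7, 6 8, 2 3, 1 6}.
Of the listed edges, {2 3, 1 7, 5 7} are in the MST → 3.

3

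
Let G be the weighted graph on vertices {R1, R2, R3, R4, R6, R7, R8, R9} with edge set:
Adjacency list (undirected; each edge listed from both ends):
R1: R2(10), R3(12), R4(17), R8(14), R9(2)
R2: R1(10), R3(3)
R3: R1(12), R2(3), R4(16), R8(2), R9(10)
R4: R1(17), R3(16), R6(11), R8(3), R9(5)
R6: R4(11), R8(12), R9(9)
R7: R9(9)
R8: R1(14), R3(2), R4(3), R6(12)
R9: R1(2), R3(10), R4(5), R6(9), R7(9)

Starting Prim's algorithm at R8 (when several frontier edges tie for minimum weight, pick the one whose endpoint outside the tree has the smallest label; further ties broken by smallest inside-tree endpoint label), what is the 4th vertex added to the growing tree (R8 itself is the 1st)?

Grow the tree from R8 using Prim:
Step 1: cheapest edge leaving the tree is R3–R8 (2); add R3.
Step 2: cheapest edge leaving the tree is R2–R3 (3); add R2.
Step 3: cheapest edge leaving the tree is R4–R8 (3); add R4.
Step 4: cheapest edge leaving the tree is R4–R9 (5); add R9.
Step 5: cheapest edge leaving the tree is R1–R9 (2); add R1.
Step 6: cheapest edge leaving the tree is R6–R9 (9); add R6.
Step 7: cheapest edge leaving the tree is R7–R9 (9); add R7.
Vertex order: R8, R3, R2, R4, R9, R1, R6, R7. The 4th vertex is R4.

R4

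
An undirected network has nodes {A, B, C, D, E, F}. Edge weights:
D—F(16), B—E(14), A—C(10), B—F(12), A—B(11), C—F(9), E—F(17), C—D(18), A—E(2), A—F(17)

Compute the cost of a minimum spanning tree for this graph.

Prim, starting at C.
Step 1: cheapest edge leaving the tree is C—F (9); add F.
Step 2: cheapest edge leaving the tree is A—C (10); add A.
Step 3: cheapest edge leaving the tree is A—E (2); add E.
Step 4: cheapest edge leaving the tree is A—B (11); add B.
Step 5: cheapest edge leaving the tree is D—F (16); add D.
MST edges: C—F, A—C, A—E, A—B, D—F; total weight 9+10+2+11+16 = 48.

48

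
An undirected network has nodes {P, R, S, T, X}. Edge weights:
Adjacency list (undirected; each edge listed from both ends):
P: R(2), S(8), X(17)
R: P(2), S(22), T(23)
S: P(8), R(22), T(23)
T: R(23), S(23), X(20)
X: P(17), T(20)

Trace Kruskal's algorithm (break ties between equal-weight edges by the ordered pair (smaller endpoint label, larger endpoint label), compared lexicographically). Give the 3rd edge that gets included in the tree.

P-X

Kruskal's algorithm — process edges by increasing weight (ties by edge label):
P—R (2): add — endpoints in different components.
P—S (8): add — endpoints in different components.
P—X (17): add — endpoints in different components.
T—X (20): add — endpoints in different components.
The 3rd edge added is P—X.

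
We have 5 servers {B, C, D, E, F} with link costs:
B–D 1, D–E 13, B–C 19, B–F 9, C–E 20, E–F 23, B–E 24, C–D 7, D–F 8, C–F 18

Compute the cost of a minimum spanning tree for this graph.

29

Sort edges by weight, then run Kruskal:
B–D (1): add — endpoints in different components.
C–D (7): add — endpoints in different components.
D–F (8): add — endpoints in different components.
B–F (9): skip — B and F already connected.
D–E (13): add — endpoints in different components.
MST edges: B–D, C–D, D–F, D–E; total weight 1+7+8+13 = 29.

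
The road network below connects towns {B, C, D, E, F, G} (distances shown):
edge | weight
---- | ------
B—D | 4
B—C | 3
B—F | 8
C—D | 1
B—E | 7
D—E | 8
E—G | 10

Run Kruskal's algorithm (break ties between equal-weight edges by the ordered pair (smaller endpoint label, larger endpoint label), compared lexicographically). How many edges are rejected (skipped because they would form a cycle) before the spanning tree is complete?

2

Sort edges by weight, then run Kruskal:
C—D (1): add — endpoints in different components.
B—C (3): add — endpoints in different components.
B—D (4): skip — B and D already connected.
B—E (7): add — endpoints in different components.
B—F (8): add — endpoints in different components.
D—E (8): skip — D and E already connected.
E—G (10): add — endpoints in different components.
Edges rejected before the tree was complete: 2.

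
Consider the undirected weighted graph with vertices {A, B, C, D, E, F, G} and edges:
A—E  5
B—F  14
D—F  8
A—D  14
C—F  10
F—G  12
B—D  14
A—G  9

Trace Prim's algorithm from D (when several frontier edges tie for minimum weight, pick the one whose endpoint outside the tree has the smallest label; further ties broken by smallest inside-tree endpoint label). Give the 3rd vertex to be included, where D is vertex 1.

C

Prim, starting at D.
Step 1: cheapest edge leaving the tree is D—F (8); add F.
Step 2: cheapest edge leaving the tree is C—F (10); add C.
Step 3: cheapest edge leaving the tree is F—G (12); add G.
Step 4: cheapest edge leaving the tree is A—G (9); add A.
Step 5: cheapest edge leaving the tree is A—E (5); add E.
Step 6: cheapest edge leaving the tree is B—D (14); add B.
Vertex order: D, F, C, G, A, E, B. The 3rd vertex is C.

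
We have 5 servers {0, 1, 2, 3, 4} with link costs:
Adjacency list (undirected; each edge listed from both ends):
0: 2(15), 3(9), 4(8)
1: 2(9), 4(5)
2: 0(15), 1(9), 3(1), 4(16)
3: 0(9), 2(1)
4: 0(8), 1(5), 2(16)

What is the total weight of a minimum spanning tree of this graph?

23

Prim's algorithm from 4:
Step 1: cheapest edge leaving the tree is 1 4 (5); add 1.
Step 2: cheapest edge leaving the tree is 0 4 (8); add 0.
Step 3: cheapest edge leaving the tree is 1 2 (9); add 2.
Step 4: cheapest edge leaving the tree is 2 3 (1); add 3.
MST edges: 1 4, 0 4, 1 2, 2 3; total weight 5+8+9+1 = 23.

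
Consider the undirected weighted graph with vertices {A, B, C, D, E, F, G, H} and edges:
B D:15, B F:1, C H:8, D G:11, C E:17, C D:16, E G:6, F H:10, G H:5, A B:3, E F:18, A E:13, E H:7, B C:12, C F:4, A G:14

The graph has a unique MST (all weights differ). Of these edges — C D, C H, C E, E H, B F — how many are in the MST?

2

Kruskal: consider edges lightest-first.
B F (1): add — endpoints in different components.
A B (3): add — endpoints in different components.
C F (4): add — endpoints in different components.
G H (5): add — endpoints in different components.
E G (6): add — endpoints in different components.
E H (7): skip — E and H already connected.
C H (8): add — endpoints in different components.
F H (10): skip — F and H already connected.
D G (11): add — endpoints in different components.
MST edge set: {B F, A B, C F, G H, E G, C H, D G}.
Of the listed edges, {C H, B F} are in the MST → 2.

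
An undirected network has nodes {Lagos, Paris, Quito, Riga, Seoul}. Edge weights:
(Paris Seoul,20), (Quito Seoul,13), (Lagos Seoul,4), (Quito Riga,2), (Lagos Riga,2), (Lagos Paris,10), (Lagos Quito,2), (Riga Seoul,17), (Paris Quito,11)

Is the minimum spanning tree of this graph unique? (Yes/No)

No

Kruskal's algorithm — process edges by increasing weight (ties by edge label):
Lagos Quito (2): add — endpoints in different components.
Lagos Riga (2): add — endpoints in different components.
Quito Riga (2): skip — Riga and Quito already connected.
Lagos Seoul (4): add — endpoints in different components.
Lagos Paris (10): add — endpoints in different components.
Non-tree edge Quito Riga has weight 2, equal to the heaviest edge on its tree cycle — swapping gives another MST of the same weight. Not unique.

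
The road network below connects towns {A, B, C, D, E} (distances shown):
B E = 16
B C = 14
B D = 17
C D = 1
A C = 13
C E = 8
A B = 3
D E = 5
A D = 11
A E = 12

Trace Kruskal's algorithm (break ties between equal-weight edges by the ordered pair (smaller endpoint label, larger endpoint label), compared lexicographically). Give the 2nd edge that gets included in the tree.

Kruskal: consider edges lightest-first.
C D (1): add. Components now {A} {B} {C,D} {E}
A B (3): add. Components now {A,B} {C,D} {E}
D E (5): add. Components now {A,B} {C,D,E}
C E (8): skip — C and E already connected.
A D (11): add. Components now {A,B,C,D,E}
The 2nd edge added is A B.

A-B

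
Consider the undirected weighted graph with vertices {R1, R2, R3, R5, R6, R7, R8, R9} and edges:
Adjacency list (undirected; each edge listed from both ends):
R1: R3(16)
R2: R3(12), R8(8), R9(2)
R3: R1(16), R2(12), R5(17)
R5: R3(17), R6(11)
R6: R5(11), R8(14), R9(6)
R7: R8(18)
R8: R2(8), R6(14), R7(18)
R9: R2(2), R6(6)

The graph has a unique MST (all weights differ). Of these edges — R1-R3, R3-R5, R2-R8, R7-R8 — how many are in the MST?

Kruskal's algorithm — process edges by increasing weight (ties by edge label):
R2-R9 (2): add — endpoints in different components.
R6-R9 (6): add — endpoints in different components.
R2-R8 (8): add — endpoints in different components.
R5-R6 (11): add — endpoints in different components.
R2-R3 (12): add — endpoints in different components.
R6-R8 (14): skip — R6 and R8 already connected.
R1-R3 (16): add — endpoints in different components.
R3-R5 (17): skip — R5 and R3 already connected.
R7-R8 (18): add — endpoints in different components.
MST edge set: {R2-R9, R6-R9, R2-R8, R5-R6, R2-R3, R1-R3, R7-R8}.
Of the listed edges, {R1-R3, R2-R8, R7-R8} are in the MST → 3.

3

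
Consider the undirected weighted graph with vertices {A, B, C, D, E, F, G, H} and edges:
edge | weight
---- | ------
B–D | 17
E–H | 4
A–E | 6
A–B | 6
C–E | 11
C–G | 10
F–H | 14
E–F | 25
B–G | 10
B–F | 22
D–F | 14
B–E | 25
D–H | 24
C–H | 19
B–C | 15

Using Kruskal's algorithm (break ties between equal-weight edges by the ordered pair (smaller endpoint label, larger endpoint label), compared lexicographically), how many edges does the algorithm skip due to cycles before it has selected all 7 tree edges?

Kruskal: consider edges lightest-first.
E–H (4): add — endpoints in different components.
A–B (6): add — endpoints in different components.
A–E (6): add — endpoints in different components.
B–G (10): add — endpoints in different components.
C–G (10): add — endpoints in different components.
C–E (11): skip — C and E already connected.
D–F (14): add — endpoints in different components.
F–H (14): add — endpoints in different components.
Edges rejected before the tree was complete: 1.

1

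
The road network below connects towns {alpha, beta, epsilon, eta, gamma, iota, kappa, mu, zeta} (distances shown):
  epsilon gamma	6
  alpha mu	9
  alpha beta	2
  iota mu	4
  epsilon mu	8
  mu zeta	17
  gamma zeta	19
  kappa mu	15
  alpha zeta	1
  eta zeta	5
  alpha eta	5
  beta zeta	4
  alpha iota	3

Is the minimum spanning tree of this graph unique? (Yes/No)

Kruskal: consider edges lightest-first.
alpha zeta (1): add — endpoints in different components.
alpha beta (2): add — endpoints in different components.
alpha iota (3): add — endpoints in different components.
beta zeta (4): skip — zeta and beta already connected.
iota mu (4): add — endpoints in different components.
alpha eta (5): add — endpoints in different components.
eta zeta (5): skip — zeta and eta already connected.
epsilon gamma (6): add — endpoints in different components.
epsilon mu (8): add — endpoints in different components.
alpha mu (9): skip — mu and alpha already connected.
kappa mu (15): add — endpoints in different components.
Non-tree edge eta zeta has weight 5, equal to the heaviest edge on its tree cycle — swapping gives another MST of the same weight. Not unique.

No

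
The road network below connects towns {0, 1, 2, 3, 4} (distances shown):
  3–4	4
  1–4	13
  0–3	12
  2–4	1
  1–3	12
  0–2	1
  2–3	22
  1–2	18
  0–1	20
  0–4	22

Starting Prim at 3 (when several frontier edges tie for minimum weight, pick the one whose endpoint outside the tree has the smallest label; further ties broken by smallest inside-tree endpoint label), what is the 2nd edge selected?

2-4

Grow the tree from 3 using Prim:
Step 1: frontier [3–4 4, 0–3 12, 1–3 12, 2–3 22] → take 3–4 (4); add 4.
Step 2: frontier [0–3 12, 1–3 12, 2–3 22, 2–4 1, 1–4 13, 0–4 22] → take 2–4 (1); add 2.
Step 3: frontier [0–2 1, 1–2 18, 0–3 12, 1–3 12, 1–4 13, 0–4 22] → take 0–2 (1); add 0.
Step 4: frontier [0–1 20, 1–2 18, 1–3 12, 1–4 13] → take 1–3 (12); add 1.
The 2nd edge added is 2–4.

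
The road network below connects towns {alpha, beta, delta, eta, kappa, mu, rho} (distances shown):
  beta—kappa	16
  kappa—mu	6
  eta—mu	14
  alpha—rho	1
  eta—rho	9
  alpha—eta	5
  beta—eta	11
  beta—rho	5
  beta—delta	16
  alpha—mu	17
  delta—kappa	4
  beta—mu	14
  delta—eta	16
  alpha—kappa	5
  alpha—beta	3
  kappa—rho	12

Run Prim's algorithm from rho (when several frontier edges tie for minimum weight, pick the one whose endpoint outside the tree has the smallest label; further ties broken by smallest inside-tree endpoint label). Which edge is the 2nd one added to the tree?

Prim's algorithm from rho:
Step 1: cheapest edge leaving the tree is alpha—rho (1); add alpha.
Step 2: cheapest edge leaving the tree is alpha—beta (3); add beta.
Step 3: cheapest edge leaving the tree is alpha—eta (5); add eta.
Step 4: cheapest edge leaving the tree is alpha—kappa (5); add kappa.
Step 5: cheapest edge leaving the tree is delta—kappa (4); add delta.
Step 6: cheapest edge leaving the tree is kappa—mu (6); add mu.
The 2nd edge added is alpha—beta.

alpha-beta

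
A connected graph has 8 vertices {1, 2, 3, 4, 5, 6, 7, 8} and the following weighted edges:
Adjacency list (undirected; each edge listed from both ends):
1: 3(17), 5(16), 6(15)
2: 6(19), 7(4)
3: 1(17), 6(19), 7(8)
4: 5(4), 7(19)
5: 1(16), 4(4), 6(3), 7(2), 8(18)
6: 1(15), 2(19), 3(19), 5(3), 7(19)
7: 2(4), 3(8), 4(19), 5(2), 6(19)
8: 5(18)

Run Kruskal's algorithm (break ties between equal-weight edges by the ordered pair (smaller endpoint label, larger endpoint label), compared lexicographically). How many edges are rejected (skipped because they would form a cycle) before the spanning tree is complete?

2

Kruskal's algorithm — process edges by increasing weight (ties by edge label):
5 7 (2): add — endpoints in different components.
5 6 (3): add — endpoints in different components.
2 7 (4): add — endpoints in different components.
4 5 (4): add — endpoints in different components.
3 7 (8): add — endpoints in different components.
1 6 (15): add — endpoints in different components.
1 5 (16): skip — 1 and 5 already connected.
1 3 (17): skip — 1 and 3 already connected.
5 8 (18): add — endpoints in different components.
Edges rejected before the tree was complete: 2.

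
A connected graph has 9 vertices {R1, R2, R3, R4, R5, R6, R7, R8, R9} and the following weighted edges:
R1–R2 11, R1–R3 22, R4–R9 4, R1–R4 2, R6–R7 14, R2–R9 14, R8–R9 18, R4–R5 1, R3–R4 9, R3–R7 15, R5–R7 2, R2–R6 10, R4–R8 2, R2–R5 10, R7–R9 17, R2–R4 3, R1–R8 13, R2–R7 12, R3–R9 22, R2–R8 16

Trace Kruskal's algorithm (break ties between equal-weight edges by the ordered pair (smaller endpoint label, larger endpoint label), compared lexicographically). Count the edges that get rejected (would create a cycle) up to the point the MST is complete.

1

Kruskal: consider edges lightest-first.
R4–R5 (1): add — endpoints in different components.
R1–R4 (2): add — endpoints in different components.
R4–R8 (2): add — endpoints in different components.
R5–R7 (2): add — endpoints in different components.
R2–R4 (3): add — endpoints in different components.
R4–R9 (4): add — endpoints in different components.
R3–R4 (9): add — endpoints in different components.
R2–R5 (10): skip — R5 and R2 already connected.
R2–R6 (10): add — endpoints in different components.
Edges rejected before the tree was complete: 1.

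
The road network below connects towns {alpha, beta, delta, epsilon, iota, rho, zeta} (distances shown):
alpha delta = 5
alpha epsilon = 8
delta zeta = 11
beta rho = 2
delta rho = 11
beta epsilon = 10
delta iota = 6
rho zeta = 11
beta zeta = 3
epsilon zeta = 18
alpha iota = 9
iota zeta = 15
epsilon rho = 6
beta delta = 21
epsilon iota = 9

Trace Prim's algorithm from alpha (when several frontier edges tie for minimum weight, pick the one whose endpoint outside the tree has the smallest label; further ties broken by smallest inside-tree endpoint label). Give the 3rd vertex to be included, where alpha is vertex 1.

iota

Grow the tree from alpha using Prim:
Step 1: cheapest edge leaving the tree is alpha delta (5); add delta.
Step 2: cheapest edge leaving the tree is delta iota (6); add iota.
Step 3: cheapest edge leaving the tree is alpha epsilon (8); add epsilon.
Step 4: cheapest edge leaving the tree is epsilon rho (6); add rho.
Step 5: cheapest edge leaving the tree is beta rho (2); add beta.
Step 6: cheapest edge leaving the tree is beta zeta (3); add zeta.
Vertex order: alpha, delta, iota, epsilon, rho, beta, zeta. The 3rd vertex is iota.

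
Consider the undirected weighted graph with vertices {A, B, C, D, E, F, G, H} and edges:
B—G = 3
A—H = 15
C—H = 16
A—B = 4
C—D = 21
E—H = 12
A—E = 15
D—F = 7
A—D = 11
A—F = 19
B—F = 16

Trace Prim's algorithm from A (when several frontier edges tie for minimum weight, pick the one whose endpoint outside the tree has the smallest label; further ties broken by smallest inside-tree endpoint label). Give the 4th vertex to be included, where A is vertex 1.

D

Grow the tree from A using Prim:
Step 1: frontier [A—B 4, A—D 11, A—E 15, A—H 15, A—F 19] → take A—B (4); add B.
Step 2: frontier [A—D 11, A—E 15, A—H 15, A—F 19, B—G 3, B—F 16] → take B—G (3); add G.
Step 3: frontier [A—D 11, A—E 15, A—H 15, A—F 19, B—F 16] → take A—D (11); add D.
Step 4: frontier [A—E 15, A—H 15, A—F 19, B—F 16, D—F 7, C—D 21] → take D—F (7); add F.
Step 5: frontier [A—E 15, A—H 15, C—D 21] → take A—E (15); add E.
Step 6: frontier [A—H 15, C—D 21, E—H 12] → take E—H (12); add H.
Step 7: frontier [C—D 21, C—H 16] → take C—H (16); add C.
Vertex order: A, B, G, D, F, E, H, C. The 4th vertex is D.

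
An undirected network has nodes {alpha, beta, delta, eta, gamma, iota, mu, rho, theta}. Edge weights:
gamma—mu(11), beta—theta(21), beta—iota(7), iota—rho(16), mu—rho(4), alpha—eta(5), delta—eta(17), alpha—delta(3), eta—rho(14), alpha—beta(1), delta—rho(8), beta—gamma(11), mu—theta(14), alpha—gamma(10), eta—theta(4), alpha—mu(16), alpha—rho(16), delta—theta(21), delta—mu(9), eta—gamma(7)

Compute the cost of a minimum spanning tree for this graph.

Sort edges by weight, then run Kruskal:
alpha—beta (1): add — endpoints in different components.
alpha—delta (3): add — endpoints in different components.
eta—theta (4): add — endpoints in different components.
mu—rho (4): add — endpoints in different components.
alpha—eta (5): add — endpoints in different components.
beta—iota (7): add — endpoints in different components.
eta—gamma (7): add — endpoints in different components.
delta—rho (8): add — endpoints in different components.
MST edges: alpha—beta, alpha—delta, eta—theta, mu—rho, alpha—eta, beta—iota, eta—gamma, delta—rho; total weight 1+3+4+4+5+7+7+8 = 39.

39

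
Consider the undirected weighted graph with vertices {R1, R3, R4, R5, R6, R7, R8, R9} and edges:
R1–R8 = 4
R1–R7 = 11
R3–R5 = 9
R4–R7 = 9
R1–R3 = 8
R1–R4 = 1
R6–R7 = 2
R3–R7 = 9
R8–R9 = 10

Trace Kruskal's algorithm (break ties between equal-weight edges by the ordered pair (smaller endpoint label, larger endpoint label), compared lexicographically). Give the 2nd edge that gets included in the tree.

Kruskal's algorithm — process edges by increasing weight (ties by edge label):
R1–R4 (1): add — endpoints in different components.
R6–R7 (2): add — endpoints in different components.
R1–R8 (4): add — endpoints in different components.
R1–R3 (8): add — endpoints in different components.
R3–R5 (9): add — endpoints in different components.
R3–R7 (9): add — endpoints in different components.
R4–R7 (9): skip — R4 and R7 already connected.
R8–R9 (10): add — endpoints in different components.
The 2nd edge added is R6–R7.

R6-R7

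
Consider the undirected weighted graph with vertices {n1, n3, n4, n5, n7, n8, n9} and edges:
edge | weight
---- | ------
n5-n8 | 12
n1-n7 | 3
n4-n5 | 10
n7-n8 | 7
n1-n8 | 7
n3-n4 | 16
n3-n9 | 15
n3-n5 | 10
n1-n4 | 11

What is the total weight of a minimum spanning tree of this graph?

Kruskal's algorithm — process edges by increasing weight (ties by edge label):
n1-n7 (3): add. Components now {n1,n7} {n8} {n9} {n4} {n5} {n3}
n1-n8 (7): add. Components now {n1,n7,n8} {n9} {n4} {n5} {n3}
n7-n8 (7): skip — n7 and n8 already connected.
n3-n5 (10): add. Components now {n1,n7,n8} {n9} {n4} {n3,n5}
n4-n5 (10): add. Components now {n1,n7,n8} {n9} {n3,n4,n5}
n1-n4 (11): add. Components now {n1,n3,n4,n5,n7,n8} {n9}
n5-n8 (12): skip — n8 and n5 already connected.
n3-n9 (15): add. Components now {n1,n3,n4,n5,n7,n8,n9}
MST edges: n1-n7, n1-n8, n3-n5, n4-n5, n1-n4, n3-n9; total weight 3+7+10+10+11+15 = 56.

56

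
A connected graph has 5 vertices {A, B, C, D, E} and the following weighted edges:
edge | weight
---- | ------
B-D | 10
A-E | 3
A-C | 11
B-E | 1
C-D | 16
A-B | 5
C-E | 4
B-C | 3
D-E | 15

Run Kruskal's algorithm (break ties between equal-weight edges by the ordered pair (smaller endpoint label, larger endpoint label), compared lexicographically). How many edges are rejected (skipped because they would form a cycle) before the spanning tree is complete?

Kruskal's algorithm — process edges by increasing weight (ties by edge label):
B-E (1): add. Components now {A} {B,E} {C} {D}
A-E (3): add. Components now {A,B,E} {C} {D}
B-C (3): add. Components now {A,B,C,E} {D}
C-E (4): skip — C and E already connected.
A-B (5): skip — A and B already connected.
B-D (10): add. Components now {A,B,C,D,E}
Edges rejected before the tree was complete: 2.

2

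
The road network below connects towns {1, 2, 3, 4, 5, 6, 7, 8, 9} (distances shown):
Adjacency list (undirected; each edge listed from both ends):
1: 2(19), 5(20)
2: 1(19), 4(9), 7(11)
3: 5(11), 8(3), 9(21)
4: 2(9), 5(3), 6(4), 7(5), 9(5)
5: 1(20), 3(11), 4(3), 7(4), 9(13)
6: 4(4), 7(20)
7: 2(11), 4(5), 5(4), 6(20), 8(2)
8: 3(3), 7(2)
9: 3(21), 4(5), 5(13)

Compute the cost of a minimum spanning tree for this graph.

Sort edges by weight, then run Kruskal:
7 8 (2): add — endpoints in different components.
3 8 (3): add — endpoints in different components.
4 5 (3): add — endpoints in different components.
4 6 (4): add — endpoints in different components.
5 7 (4): add — endpoints in different components.
4 7 (5): skip — 4 and 7 already connected.
4 9 (5): add — endpoints in different components.
2 4 (9): add — endpoints in different components.
2 7 (11): skip — 2 and 7 already connected.
3 5 (11): skip — 3 and 5 already connected.
5 9 (13): skip — 5 and 9 already connected.
1 2 (19): add — endpoints in different components.
MST edges: 7 8, 3 8, 4 5, 4 6, 5 7, 4 9, 2 4, 1 2; total weight 2+3+3+4+4+5+9+19 = 49.

49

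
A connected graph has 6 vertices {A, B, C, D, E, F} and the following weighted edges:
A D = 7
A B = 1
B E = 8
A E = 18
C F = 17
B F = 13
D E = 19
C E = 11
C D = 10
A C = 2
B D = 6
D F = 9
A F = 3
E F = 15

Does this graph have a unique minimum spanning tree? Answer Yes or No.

Kruskal: consider edges lightest-first.
A B (1): add — endpoints in different components.
A C (2): add — endpoints in different components.
A F (3): add — endpoints in different components.
B D (6): add — endpoints in different components.
A D (7): skip — A and D already connected.
B E (8): add — endpoints in different components.
Every non-tree edge has weight strictly greater than the heaviest edge on the tree path between its endpoints, so the MST is unique.

Yes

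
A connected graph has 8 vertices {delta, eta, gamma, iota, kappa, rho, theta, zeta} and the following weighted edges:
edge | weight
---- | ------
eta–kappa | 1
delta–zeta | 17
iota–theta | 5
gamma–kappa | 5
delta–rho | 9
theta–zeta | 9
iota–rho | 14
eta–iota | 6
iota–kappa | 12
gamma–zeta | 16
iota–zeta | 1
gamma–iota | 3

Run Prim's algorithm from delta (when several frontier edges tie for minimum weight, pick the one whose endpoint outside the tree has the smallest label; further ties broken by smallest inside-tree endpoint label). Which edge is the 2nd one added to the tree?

iota-rho

Grow the tree from delta using Prim:
Step 1: frontier [delta–rho 9, delta–zeta 17] → take delta–rho (9); add rho.
Step 2: frontier [delta–zeta 17, iota–rho 14] → take iota–rho (14); add iota.
Step 3: frontier [delta–zeta 17, iota–zeta 1, gamma–iota 3, iota–theta 5, eta–iota 6, iota–kappa 12] → take iota–zeta (1); add zeta.
Step 4: frontier [gamma–iota 3, iota–theta 5, eta–iota 6, iota–kappa 12, theta–zeta 9, gamma–zeta 16] → take gamma–iota (3); add gamma.
Step 5: frontier [gamma–kappa 5, iota–theta 5, eta–iota 6, iota–kappa 12, theta–zeta 9] → take gamma–kappa (5); add kappa.
Step 6: frontier [iota–theta 5, eta–iota 6, eta–kappa 1, theta–zeta 9] → take eta–kappa (1); add eta.
Step 7: frontier [iota–theta 5, theta–zeta 9] → take iota–theta (5); add theta.
The 2nd edge added is iota–rho.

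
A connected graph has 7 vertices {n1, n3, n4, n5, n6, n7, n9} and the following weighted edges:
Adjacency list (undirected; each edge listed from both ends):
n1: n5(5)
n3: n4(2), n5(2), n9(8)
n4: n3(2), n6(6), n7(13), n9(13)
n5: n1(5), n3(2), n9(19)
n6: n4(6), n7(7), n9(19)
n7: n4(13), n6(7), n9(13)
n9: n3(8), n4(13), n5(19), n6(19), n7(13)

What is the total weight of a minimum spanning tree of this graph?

30

Kruskal: consider edges lightest-first.
n3–n4 (2): add — endpoints in different components.
n3–n5 (2): add — endpoints in different components.
n1–n5 (5): add — endpoints in different components.
n4–n6 (6): add — endpoints in different components.
n6–n7 (7): add — endpoints in different components.
n3–n9 (8): add — endpoints in different components.
MST edges: n3–n4, n3–n5, n1–n5, n4–n6, n6–n7, n3–n9; total weight 2+2+5+6+7+8 = 30.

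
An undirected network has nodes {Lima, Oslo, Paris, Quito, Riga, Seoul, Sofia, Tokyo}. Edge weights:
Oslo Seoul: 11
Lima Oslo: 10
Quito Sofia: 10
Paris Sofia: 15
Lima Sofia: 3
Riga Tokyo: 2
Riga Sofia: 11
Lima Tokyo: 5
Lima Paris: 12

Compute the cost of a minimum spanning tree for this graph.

53

Sort edges by weight, then run Kruskal:
Riga Tokyo (2): add — endpoints in different components.
Lima Sofia (3): add — endpoints in different components.
Lima Tokyo (5): add — endpoints in different components.
Lima Oslo (10): add — endpoints in different components.
Quito Sofia (10): add — endpoints in different components.
Oslo Seoul (11): add — endpoints in different components.
Riga Sofia (11): skip — Sofia and Riga already connected.
Lima Paris (12): add — endpoints in different components.
MST edges: Riga Tokyo, Lima Sofia, Lima Tokyo, Lima Oslo, Quito Sofia, Oslo Seoul, Lima Paris; total weight 2+3+5+10+10+11+12 = 53.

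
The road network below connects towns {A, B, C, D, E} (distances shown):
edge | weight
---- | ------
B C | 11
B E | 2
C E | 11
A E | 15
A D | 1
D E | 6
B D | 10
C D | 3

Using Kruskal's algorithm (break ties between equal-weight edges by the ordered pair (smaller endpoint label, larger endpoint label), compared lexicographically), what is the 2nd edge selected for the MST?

Kruskal: consider edges lightest-first.
A D (1): add — endpoints in different components.
B E (2): add — endpoints in different components.
C D (3): add — endpoints in different components.
D E (6): add — endpoints in different components.
The 2nd edge added is B E.

B-E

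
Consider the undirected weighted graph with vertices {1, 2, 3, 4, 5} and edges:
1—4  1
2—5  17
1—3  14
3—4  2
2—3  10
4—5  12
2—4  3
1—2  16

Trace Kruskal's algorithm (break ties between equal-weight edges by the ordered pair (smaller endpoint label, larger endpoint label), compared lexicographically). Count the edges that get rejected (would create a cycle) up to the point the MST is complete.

1

Kruskal's algorithm — process edges by increasing weight (ties by edge label):
1—4 (1): add. Components now {1,4} {2} {3} {5}
3—4 (2): add. Components now {1,3,4} {2} {5}
2—4 (3): add. Components now {1,2,3,4} {5}
2—3 (10): skip — 2 and 3 already connected.
4—5 (12): add. Components now {1,2,3,4,5}
Edges rejected before the tree was complete: 1.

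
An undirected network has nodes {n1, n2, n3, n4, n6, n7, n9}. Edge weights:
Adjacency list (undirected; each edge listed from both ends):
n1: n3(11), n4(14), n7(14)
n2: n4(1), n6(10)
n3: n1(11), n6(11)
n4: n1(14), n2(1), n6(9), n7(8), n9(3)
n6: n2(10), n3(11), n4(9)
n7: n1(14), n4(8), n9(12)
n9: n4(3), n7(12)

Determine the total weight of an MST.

43

Prim's algorithm from n4:
Step 1: frontier [n2-n4 1, n4-n9 3, n4-n7 8, n4-n6 9, n1-n4 14] → take n2-n4 (1); add n2.
Step 2: frontier [n2-n6 10, n4-n9 3, n4-n7 8, n4-n6 9, n1-n4 14] → take n4-n9 (3); add n9.
Step 3: frontier [n2-n6 10, n4-n7 8, n4-n6 9, n1-n4 14, n7-n9 12] → take n4-n7 (8); add n7.
Step 4: frontier [n2-n6 10, n4-n6 9, n1-n4 14, n1-n7 14] → take n4-n6 (9); add n6.
Step 5: frontier [n1-n4 14, n3-n6 11, n1-n7 14] → take n3-n6 (11); add n3.
Step 6: frontier [n1-n3 11, n1-n4 14, n1-n7 14] → take n1-n3 (11); add n1.
MST edges: n2-n4, n4-n9, n4-n7, n4-n6, n3-n6, n1-n3; total weight 1+3+8+9+11+11 = 43.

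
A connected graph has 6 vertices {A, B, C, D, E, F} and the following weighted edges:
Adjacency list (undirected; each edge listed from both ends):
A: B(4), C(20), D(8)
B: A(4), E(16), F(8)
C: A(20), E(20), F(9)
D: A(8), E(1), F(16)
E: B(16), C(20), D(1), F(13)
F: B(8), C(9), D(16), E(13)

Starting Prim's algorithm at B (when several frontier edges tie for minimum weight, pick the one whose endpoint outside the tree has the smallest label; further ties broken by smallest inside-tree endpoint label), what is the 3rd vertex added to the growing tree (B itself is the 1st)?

D

Grow the tree from B using Prim:
Step 1: frontier [A-B 4, B-F 8, B-E 16] → take A-B (4); add A.
Step 2: frontier [A-D 8, A-C 20, B-F 8, B-E 16] → take A-D (8); add D.
Step 3: frontier [A-C 20, B-F 8, B-E 16, D-E 1, D-F 16] → take D-E (1); add E.
Step 4: frontier [A-C 20, B-F 8, D-F 16, E-F 13, C-E 20] → take B-F (8); add F.
Step 5: frontier [A-C 20, C-E 20, C-F 9] → take C-F (9); add C.
Vertex order: B, A, D, E, F, C. The 3rd vertex is D.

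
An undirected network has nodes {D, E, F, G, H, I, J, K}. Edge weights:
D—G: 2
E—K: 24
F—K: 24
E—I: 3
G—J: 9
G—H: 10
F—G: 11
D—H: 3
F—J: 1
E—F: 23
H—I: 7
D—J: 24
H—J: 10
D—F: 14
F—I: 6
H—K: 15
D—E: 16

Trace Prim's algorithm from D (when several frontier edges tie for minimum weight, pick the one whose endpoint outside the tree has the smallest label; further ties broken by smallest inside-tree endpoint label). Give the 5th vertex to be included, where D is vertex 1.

E

Grow the tree from D using Prim:
Step 1: cheapest edge leaving the tree is D—G (2); add G.
Step 2: cheapest edge leaving the tree is D—H (3); add H.
Step 3: cheapest edge leaving the tree is H—I (7); add I.
Step 4: cheapest edge leaving the tree is E—I (3); add E.
Step 5: cheapest edge leaving the tree is F—I (6); add F.
Step 6: cheapest edge leaving the tree is F—J (1); add J.
Step 7: cheapest edge leaving the tree is H—K (15); add K.
Vertex order: D, G, H, I, E, F, J, K. The 5th vertex is E.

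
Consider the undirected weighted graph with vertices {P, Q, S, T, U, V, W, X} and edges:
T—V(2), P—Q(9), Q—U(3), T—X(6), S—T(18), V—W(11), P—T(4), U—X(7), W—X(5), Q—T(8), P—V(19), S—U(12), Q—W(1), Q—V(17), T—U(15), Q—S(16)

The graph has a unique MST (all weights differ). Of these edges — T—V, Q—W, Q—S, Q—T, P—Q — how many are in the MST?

Kruskal: consider edges lightest-first.
Q—W (1): add — endpoints in different components.
T—V (2): add — endpoints in different components.
Q—U (3): add — endpoints in different components.
P—T (4): add — endpoints in different components.
W—X (5): add — endpoints in different components.
T—X (6): add — endpoints in different components.
U—X (7): skip — U and X already connected.
Q—T (8): skip — T and Q already connected.
P—Q (9): skip — P and Q already connected.
V—W (11): skip — V and W already connected.
S—U (12): add — endpoints in different components.
MST edge set: {Q—W, T—V, Q—U, P—T, W—X, T—X, S—U}.
Of the listed edges, {T—V, Q—W} are in the MST → 2.

2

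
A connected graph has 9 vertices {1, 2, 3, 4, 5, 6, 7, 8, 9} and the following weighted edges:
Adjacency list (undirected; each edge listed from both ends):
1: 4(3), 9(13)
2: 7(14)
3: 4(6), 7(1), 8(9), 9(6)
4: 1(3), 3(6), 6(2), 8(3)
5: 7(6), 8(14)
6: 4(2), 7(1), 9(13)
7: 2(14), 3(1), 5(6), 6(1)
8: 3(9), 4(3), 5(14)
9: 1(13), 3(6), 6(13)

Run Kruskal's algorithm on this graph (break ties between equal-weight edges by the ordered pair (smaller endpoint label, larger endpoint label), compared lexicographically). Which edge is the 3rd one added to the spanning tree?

4-6

Kruskal's algorithm — process edges by increasing weight (ties by edge label):
3-7 (1): add — endpoints in different components.
6-7 (1): add — endpoints in different components.
4-6 (2): add — endpoints in different components.
1-4 (3): add — endpoints in different components.
4-8 (3): add — endpoints in different components.
3-4 (6): skip — 3 and 4 already connected.
3-9 (6): add — endpoints in different components.
5-7 (6): add — endpoints in different components.
3-8 (9): skip — 3 and 8 already connected.
1-9 (13): skip — 1 and 9 already connected.
6-9 (13): skip — 6 and 9 already connected.
2-7 (14): add — endpoints in different components.
The 3rd edge added is 4-6.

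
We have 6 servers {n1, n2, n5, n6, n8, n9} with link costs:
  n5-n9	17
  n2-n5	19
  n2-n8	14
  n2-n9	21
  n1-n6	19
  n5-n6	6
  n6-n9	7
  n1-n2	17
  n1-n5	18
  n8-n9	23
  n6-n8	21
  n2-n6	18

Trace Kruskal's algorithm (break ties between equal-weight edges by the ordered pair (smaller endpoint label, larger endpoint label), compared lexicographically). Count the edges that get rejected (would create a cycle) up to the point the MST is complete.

1

Kruskal: consider edges lightest-first.
n5-n6 (6): add — endpoints in different components.
n6-n9 (7): add — endpoints in different components.
n2-n8 (14): add — endpoints in different components.
n1-n2 (17): add — endpoints in different components.
n5-n9 (17): skip — n5 and n9 already connected.
n1-n5 (18): add — endpoints in different components.
Edges rejected before the tree was complete: 1.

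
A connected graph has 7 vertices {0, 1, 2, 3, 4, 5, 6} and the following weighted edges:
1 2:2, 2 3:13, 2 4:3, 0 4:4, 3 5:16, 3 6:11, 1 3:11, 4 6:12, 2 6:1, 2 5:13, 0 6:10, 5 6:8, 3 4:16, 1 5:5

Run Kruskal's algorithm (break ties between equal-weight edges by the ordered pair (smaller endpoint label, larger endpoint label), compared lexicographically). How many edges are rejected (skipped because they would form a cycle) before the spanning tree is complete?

2

Kruskal: consider edges lightest-first.
2 6 (1): add. Components now {0} {1} {2,6} {3} {4} {5}
1 2 (2): add. Components now {0} {1,2,6} {3} {4} {5}
2 4 (3): add. Components now {0} {1,2,4,6} {3} {5}
0 4 (4): add. Components now {0,1,2,4,6} {3} {5}
1 5 (5): add. Components now {0,1,2,4,5,6} {3}
5 6 (8): skip — 5 and 6 already connected.
0 6 (10): skip — 0 and 6 already connected.
1 3 (11): add. Components now {0,1,2,3,4,5,6}
Edges rejected before the tree was complete: 2.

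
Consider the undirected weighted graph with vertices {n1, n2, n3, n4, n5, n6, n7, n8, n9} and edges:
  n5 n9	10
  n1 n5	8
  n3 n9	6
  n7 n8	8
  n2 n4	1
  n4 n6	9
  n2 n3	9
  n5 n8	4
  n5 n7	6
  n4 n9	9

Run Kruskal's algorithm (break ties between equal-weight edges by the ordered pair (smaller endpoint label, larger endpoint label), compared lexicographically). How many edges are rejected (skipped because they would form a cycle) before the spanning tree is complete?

Kruskal's algorithm — process edges by increasing weight (ties by edge label):
n2 n4 (1): add — endpoints in different components.
n5 n8 (4): add — endpoints in different components.
n3 n9 (6): add — endpoints in different components.
n5 n7 (6): add — endpoints in different components.
n1 n5 (8): add — endpoints in different components.
n7 n8 (8): skip — n7 and n8 already connected.
n2 n3 (9): add — endpoints in different components.
n4 n6 (9): add — endpoints in different components.
n4 n9 (9): skip — n9 and n4 already connected.
n5 n9 (10): add — endpoints in different components.
Edges rejected before the tree was complete: 2.

2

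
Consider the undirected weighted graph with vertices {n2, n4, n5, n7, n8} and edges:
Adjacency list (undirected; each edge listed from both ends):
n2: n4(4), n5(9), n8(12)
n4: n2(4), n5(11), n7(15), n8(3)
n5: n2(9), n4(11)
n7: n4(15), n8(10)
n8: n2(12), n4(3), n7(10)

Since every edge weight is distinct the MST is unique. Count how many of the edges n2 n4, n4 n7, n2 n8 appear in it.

1

Kruskal's algorithm — process edges by increasing weight (ties by edge label):
n4 n8 (3): add. Components now {n5} {n4,n8} {n2} {n7}
n2 n4 (4): add. Components now {n5} {n2,n4,n8} {n7}
n2 n5 (9): add. Components now {n2,n4,n5,n8} {n7}
n7 n8 (10): add. Components now {n2,n4,n5,n7,n8}
MST edge set: {n4 n8, n2 n4, n2 n5, n7 n8}.
Of the listed edges, {n2 n4} are in the MST → 1.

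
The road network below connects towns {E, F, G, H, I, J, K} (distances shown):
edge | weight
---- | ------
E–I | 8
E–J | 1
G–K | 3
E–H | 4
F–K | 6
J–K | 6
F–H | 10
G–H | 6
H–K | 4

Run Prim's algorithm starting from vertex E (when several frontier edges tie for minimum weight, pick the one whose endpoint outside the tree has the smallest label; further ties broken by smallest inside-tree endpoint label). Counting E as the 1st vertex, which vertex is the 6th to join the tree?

F

Grow the tree from E using Prim:
Step 1: frontier [E–J 1, E–H 4, E–I 8] → take E–J (1); add J.
Step 2: frontier [E–H 4, E–I 8, J–K 6] → take E–H (4); add H.
Step 3: frontier [E–I 8, H–K 4, G–H 6, F–H 10, J–K 6] → take H–K (4); add K.
Step 4: frontier [E–I 8, G–H 6, F–H 10, G–K 3, F–K 6] → take G–K (3); add G.
Step 5: frontier [E–I 8, F–H 10, F–K 6] → take F–K (6); add F.
Step 6: frontier [E–I 8] → take E–I (8); add I.
Vertex order: E, J, H, K, G, F, I. The 6th vertex is F.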